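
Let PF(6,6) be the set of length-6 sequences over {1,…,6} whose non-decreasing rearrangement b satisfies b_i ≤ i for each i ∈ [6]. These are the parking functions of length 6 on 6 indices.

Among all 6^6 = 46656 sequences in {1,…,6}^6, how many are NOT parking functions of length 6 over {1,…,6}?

29849

#PF = (6−6+1)·(6+1)^(6−1) = 1×16807 = 16807 (Konheim–Weiss)
One tuple (6,6,6,1,3,3) → sorted (1,3,3,6,6,6): b_2=3>2, not a PF.
So 46656 − 16807 = 29849 fail.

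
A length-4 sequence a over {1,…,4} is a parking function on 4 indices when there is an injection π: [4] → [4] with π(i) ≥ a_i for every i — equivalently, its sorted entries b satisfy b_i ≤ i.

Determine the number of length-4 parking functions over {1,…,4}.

125

Count = (4−4+1)·(4+1)^(4−1) = 1 · 125 = 125 (Konheim–Weiss)
E.g. (2,1,3,2) → sorted (1,2,2,3): b_i ≤ i ∀i, a PF.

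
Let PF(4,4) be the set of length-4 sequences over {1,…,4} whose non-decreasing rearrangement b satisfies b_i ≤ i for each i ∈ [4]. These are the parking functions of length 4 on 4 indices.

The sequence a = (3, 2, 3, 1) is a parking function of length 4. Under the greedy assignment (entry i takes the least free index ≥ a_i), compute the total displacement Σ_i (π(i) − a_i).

1

Σπ = 10 ({1..4} each once); Σa = 3+2+3+1 = 9; disp = 10−9 = 1.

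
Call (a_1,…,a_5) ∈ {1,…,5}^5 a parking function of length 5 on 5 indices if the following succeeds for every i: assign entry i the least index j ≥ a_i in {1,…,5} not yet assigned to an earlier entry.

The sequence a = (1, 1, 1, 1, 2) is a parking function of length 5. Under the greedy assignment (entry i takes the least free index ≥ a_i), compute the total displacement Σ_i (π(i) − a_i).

9

Σπ = 5·6/2 = 15 (π permutes [5]); Σa = 1+1+1+1+2 = 6; disp = 15−6 = 9.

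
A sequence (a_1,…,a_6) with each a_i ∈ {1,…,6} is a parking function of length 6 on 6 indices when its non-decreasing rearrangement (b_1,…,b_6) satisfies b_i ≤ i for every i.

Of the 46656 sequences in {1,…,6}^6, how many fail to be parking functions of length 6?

29849

#PF = 1·7^5 = 1×16807 = 16807 [KW]
E.g. (6,6,4,3,4,3) → sorted (3,3,4,4,6,6): b_1=3>1, not a PF.
So 46656 − 16807 = 29849 fail.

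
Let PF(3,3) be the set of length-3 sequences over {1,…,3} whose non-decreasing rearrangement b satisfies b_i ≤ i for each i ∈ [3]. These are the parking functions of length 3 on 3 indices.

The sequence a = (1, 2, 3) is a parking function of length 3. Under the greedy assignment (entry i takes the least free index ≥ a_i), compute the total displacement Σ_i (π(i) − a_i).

0

Σπ = 6 ({1..3} each once); Σa = 1+2+3 = 6; disp = 6−6 = 0.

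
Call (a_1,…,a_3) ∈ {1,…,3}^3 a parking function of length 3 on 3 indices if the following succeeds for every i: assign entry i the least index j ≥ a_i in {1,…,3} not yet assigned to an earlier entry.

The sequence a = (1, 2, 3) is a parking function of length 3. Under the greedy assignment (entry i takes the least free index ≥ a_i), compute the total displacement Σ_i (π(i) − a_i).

Σπ = 3·4/2 = 6 (π permutes [3]); Σa = 1+2+3 = 6; disp = 6−6 = 0.

0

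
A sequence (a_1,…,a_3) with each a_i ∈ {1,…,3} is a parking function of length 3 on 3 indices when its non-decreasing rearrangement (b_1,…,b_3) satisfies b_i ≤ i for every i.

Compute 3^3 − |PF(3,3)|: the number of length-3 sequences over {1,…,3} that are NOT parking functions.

11

|PF| = (4−3)·4^(3−1) = 1·16 = 16 (Pollak)
Example (3,3,3) → sorted (3,3,3): b_1=3>1, not a PF.
3^3 − 16 = 27 − 16 = 11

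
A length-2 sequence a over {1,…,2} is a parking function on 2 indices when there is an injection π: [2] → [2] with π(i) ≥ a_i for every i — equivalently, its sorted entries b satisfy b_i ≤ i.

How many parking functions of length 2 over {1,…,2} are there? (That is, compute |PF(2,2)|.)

Count = 1·3^1 = 1·3 = 3 [KW]
Check (2,1) → sorted (1,2): b_i ≤ i ∀i, a PF.

3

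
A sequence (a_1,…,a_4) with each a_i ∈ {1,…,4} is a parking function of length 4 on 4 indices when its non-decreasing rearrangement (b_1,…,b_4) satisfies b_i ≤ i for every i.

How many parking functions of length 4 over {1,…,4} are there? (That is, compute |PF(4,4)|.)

|PF| = (5−4)·5^(4−1) = 1×125 = 125 (Konheim–Weiss)
One tuple (1,3,2,4) → sorted (1,2,3,4): b_i ≤ i ∀i, a PF.

125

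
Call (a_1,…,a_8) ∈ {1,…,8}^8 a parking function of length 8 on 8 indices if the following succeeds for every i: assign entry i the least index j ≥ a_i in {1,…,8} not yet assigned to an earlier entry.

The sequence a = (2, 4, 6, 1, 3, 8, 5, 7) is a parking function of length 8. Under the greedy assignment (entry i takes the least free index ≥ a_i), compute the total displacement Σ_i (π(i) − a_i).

Σπ = 36 ({1..8} each once); Σa = 2+4+6+1+3+8+5+7 = 36; disp = 36−36 = 0.

0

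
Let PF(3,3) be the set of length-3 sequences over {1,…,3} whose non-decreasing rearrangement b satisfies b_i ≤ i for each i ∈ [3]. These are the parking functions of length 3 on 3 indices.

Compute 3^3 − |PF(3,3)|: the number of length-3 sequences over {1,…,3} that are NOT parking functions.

11

#PF = 1·4^2 = 1×16 = 16
E.g. (3,3,2) → sorted (2,3,3): b_1=2>1, not a PF.
So 27 − 16 = 11 fail.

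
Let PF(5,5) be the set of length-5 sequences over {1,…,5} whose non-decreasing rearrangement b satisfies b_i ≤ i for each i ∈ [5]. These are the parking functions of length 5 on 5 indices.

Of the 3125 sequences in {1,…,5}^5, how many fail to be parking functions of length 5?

|PF| = 1·6^4 = 1×1296 = 1296 [KW]
Example (3,4,5,3,5) → sorted (3,3,4,5,5): b_1=3>1, not a PF.
5^5 − 1296 = 3125 − 1296 = 1829

1829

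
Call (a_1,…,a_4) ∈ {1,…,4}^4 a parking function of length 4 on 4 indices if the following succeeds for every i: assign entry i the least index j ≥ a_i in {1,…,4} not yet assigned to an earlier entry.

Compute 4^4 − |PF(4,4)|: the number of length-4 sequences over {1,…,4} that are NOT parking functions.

131

Count = (5−4)·5^(4−1) = 1·125 = 125
Example (4,3,3,3) → sorted (3,3,3,4): b_1=3>1, not a PF.
4^4 − 125 = 256 − 125 = 131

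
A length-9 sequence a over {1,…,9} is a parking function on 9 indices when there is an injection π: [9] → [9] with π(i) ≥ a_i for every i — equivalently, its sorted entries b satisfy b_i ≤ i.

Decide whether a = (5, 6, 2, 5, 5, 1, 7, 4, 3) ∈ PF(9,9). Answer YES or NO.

YES

Rearranged: b = (1, 2, 3, 4, 5, 5, 5, 6, 7).
  b_1=1 ≤ 1
  b_2=2 ≤ 2
  b_3=3 ≤ 3
  b_4=4 ≤ 4
  b_5=5 ≤ 5
  b_6=5 ≤ 6
  b_7=5 ≤ 7
  b_8=6 ≤ 8
  b_9=7 ≤ 9
All bounds hold ⇒ YES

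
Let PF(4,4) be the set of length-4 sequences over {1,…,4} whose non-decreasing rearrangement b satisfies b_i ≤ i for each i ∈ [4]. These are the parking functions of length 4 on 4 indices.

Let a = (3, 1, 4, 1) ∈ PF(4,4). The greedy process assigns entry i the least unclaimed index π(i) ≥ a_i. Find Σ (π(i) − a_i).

Σπ = 4·5/2 = 10 (π permutes [4]); Σa = 3+1+4+1 = 9; disp = 10−9 = 1.

1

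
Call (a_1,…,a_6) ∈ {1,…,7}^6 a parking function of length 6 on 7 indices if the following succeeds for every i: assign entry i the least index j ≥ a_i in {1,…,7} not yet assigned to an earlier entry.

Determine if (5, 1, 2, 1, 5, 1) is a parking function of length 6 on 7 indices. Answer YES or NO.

Order a: b = (1, 1, 1, 2, 5, 5).
  b_1=1 ≤ 2
  b_2=1 ≤ 3
  b_3=1 ≤ 4
  b_4=2 ≤ 5
  b_5=5 ≤ 6
  b_6=5 ≤ 7
All bounds hold ⇒ YES

YES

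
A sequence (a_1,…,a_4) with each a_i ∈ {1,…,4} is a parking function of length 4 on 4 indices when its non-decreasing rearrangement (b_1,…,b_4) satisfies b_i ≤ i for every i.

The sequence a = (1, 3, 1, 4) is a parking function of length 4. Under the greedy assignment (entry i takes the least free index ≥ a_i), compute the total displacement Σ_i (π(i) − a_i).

1

Σπ = 4·5/2 = 10 (π permutes [4]); Σa = 1+3+1+4 = 9; disp = 10−9 = 1.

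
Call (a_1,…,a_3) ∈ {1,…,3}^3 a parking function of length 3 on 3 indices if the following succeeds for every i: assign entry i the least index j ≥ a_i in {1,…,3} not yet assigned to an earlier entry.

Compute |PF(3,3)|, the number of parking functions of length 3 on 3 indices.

|PF(3,3)| = (3+1−3)·(3+1)^{3−1} = 1 · 16 = 16 [KW]
Example (1,1,3) → sorted (1,1,3): b_i ≤ i ∀i, a PF.

16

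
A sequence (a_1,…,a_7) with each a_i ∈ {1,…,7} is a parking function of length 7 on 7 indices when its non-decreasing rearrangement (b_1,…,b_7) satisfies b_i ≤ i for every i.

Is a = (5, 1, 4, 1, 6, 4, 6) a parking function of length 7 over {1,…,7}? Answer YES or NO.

NO

Rearranged: b = (1, 1, 4, 4, 5, 6, 6).
  b_1=1 ≤ 1
  b_2=1 ≤ 2
  b_3=4 > 3
  fails at i=3 ⇒ NO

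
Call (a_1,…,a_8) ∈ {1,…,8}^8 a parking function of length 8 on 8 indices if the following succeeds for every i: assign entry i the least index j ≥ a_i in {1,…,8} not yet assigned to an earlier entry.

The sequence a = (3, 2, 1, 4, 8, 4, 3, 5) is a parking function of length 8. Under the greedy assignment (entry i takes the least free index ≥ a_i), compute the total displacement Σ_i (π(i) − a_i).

Σπ = 36 ({1..8} each once); Σa = 3+2+1+4+8+4+3+5 = 30; disp = 36−30 = 6.

6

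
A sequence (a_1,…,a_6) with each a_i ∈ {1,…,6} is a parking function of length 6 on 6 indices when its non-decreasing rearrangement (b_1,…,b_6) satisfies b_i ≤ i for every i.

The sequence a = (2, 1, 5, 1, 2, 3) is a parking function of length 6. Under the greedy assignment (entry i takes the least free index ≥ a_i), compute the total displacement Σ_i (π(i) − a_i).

Σπ(i) = 1+…+6 = 21; Σa = 2+1+5+1+2+3 = 14; disp = 21−14 = 7.

7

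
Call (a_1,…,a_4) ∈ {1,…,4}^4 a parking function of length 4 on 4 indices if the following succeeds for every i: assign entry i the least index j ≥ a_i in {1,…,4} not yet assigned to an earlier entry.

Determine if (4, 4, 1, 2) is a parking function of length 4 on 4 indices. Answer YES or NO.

Order a: b = (1, 2, 4, 4).
  b_1=1 ≤ 1
  b_2=2 ≤ 2
  b_3=4 > 3
  fails at i=3 ⇒ NO

NO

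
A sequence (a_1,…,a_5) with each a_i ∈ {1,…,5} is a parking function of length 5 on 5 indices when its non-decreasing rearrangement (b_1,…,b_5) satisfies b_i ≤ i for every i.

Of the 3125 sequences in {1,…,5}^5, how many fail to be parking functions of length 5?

Count = 1·6^4 = 1·1296 = 1296 (Konheim–Weiss)
Example (3,4,3,4,4) → sorted (3,3,4,4,4): b_1=3>1, not a PF.
So 3125 − 1296 = 1829 fail.

1829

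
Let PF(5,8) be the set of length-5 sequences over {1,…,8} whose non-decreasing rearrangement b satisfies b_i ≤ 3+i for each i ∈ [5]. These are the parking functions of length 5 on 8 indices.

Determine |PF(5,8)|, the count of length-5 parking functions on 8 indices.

26244

#PF = (9−5)·9^(5−1) = 4·6561 = 26244 (Pollak)
Example (8,2,3,5,4) → sorted (2,3,4,5,8): b_i ≤ 3+i ∀i, a PF.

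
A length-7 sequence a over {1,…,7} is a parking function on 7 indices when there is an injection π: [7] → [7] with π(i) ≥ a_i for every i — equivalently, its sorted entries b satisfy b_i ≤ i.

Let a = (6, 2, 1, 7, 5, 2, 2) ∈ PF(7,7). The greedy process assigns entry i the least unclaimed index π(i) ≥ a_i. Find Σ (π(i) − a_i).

Σπ = 7·8/2 = 28 (π permutes [7]); Σa = 6+2+1+7+5+2+2 = 25; disp = 28−25 = 3.

3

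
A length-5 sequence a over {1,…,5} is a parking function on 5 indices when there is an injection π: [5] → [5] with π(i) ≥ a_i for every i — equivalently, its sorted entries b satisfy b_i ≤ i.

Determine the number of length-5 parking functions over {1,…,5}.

1296

|PF(5,5)| = (5+1−5)·(5+1)^{5−1} = 1×1296 = 1296 (Konheim–Weiss)
One tuple (4,1,5,2,3) → sorted (1,2,3,4,5): b_i ≤ i ∀i, a PF.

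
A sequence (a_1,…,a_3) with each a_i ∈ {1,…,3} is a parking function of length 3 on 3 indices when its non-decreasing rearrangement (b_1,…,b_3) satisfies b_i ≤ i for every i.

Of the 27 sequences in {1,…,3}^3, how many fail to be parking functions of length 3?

11

|PF(3,3)| = (3−3+1)·(3+1)^(3−1) = 1×16 = 16 [KW]
E.g. (3,3,3) → sorted (3,3,3): b_1=3>1, not a PF.
Total 27; non-PF = 27−16 = 11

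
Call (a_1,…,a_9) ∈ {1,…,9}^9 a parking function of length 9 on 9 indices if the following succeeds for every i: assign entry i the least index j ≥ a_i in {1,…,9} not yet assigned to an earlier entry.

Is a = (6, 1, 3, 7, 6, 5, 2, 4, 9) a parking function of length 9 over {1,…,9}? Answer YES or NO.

Sorted: b = (1, 2, 3, 4, 5, 6, 6, 7, 9).
  b_1=1 ≤ 1
  b_2=2 ≤ 2
  b_3=3 ≤ 3
  b_4=4 ≤ 4
  b_5=5 ≤ 5
  b_6=6 ≤ 6
  b_7=6 ≤ 7
  b_8=7 ≤ 8
  b_9=9 ≤ 9
All bounds hold ⇒ YES

YES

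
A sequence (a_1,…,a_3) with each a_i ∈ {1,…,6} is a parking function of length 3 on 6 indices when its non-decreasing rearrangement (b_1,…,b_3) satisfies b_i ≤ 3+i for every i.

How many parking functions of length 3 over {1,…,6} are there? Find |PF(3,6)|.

196

|PF| = (6−3+1)·(6+1)^(3−1) = 4×49 = 196 (Konheim–Weiss)
One tuple (2,4,2) → sorted (2,2,4): b_i ≤ 3+i ∀i, a PF.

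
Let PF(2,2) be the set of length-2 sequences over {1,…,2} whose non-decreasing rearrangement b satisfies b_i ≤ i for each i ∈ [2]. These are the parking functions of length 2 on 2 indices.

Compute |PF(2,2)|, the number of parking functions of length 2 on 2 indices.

3

Count = (2−2+1)·(2+1)^(2−1) = 1×3 = 3
Example (1,1) → sorted (1,1): b_i ≤ i ∀i, a PF.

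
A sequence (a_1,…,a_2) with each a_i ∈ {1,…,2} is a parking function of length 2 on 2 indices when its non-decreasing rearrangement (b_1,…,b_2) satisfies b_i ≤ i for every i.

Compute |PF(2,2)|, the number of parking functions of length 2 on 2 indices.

3

Count = (2−2+1)·(2+1)^(2−1) = 1·3 = 3 (Konheim–Weiss)
Check (2,1) → sorted (1,2): b_i ≤ i ∀i, a PF.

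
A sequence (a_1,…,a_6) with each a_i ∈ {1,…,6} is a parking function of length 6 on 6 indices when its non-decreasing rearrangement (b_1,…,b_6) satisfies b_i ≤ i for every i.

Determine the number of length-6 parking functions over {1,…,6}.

16807

|PF| = (7−6)·7^(6−1) = 1×16807 = 16807 (Konheim–Weiss)
E.g. (5,3,6,3,1,1) → sorted (1,1,3,3,5,6): b_i ≤ i ∀i, a PF.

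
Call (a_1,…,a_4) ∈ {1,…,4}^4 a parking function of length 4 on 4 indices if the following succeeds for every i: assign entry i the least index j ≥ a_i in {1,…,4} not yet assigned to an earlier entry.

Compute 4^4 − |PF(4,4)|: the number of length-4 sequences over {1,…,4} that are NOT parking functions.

131

|PF(4,4)| = (5−4)·5^(4−1) = 1·125 = 125 (Konheim–Weiss)
Check (4,4,1,4) → sorted (1,4,4,4): b_2=4>2, not a PF.
4^4 − 125 = 256 − 125 = 131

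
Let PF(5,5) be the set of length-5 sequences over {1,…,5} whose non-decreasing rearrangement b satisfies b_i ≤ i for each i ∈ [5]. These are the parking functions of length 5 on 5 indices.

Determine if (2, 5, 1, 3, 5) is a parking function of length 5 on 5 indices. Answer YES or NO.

NO

Order a: b = (1, 2, 3, 5, 5).
  b_1=1 ≤ 1
  b_2=2 ≤ 2
  b_3=3 ≤ 3
  b_4=5 > 4
  fails at i=4 ⇒ NO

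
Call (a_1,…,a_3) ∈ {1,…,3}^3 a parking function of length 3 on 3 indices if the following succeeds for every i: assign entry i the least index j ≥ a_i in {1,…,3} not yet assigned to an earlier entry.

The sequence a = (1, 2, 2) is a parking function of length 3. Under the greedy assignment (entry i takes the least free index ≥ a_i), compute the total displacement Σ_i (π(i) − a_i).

Σπ(i) = 1+…+3 = 6; Σa = 1+2+2 = 5; disp = 6−5 = 1.

1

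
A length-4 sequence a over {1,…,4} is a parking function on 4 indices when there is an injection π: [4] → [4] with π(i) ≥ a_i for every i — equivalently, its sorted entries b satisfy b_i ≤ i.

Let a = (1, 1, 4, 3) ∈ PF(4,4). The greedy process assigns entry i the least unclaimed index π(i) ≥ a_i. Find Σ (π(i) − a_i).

1

Σπ(i) = 1+…+4 = 10; Σa = 1+1+4+3 = 9; disp = 10−9 = 1.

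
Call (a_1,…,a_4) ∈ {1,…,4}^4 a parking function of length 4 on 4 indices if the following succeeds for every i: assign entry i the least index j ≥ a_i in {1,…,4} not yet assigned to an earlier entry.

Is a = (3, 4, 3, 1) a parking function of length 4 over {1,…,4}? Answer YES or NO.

NO

Order a: b = (1, 3, 3, 4).
  b_1=1 ≤ 1
  b_2=3 > 2
  fails at i=2 ⇒ NO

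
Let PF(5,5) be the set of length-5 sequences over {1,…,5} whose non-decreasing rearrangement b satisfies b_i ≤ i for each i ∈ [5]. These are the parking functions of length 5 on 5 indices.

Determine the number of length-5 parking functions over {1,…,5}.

1296

Count = (5+1−5)·(5+1)^{5−1} = 1 · 1296 = 1296
Check (2,1,3,5,1) → sorted (1,1,2,3,5): b_i ≤ i ∀i, a PF.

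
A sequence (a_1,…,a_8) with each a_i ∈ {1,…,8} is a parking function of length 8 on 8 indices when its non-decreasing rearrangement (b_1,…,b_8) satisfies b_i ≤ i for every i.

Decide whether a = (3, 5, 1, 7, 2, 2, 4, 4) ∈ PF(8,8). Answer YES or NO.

YES

Rearranged: b = (1, 2, 2, 3, 4, 4, 5, 7).
  b_1=1 ≤ 1
  b_2=2 ≤ 2
  b_3=2 ≤ 3
  b_4=3 ≤ 4
  b_5=4 ≤ 5
  b_6=4 ≤ 6
  b_7=5 ≤ 7
  b_8=7 ≤ 8
All bounds hold ⇒ YES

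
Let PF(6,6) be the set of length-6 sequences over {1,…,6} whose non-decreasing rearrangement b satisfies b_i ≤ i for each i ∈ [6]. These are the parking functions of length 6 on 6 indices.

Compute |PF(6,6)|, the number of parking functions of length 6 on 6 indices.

Count = 1·7^5 = 1 · 16807 = 16807
One tuple (2,4,6,1,5,1) → sorted (1,1,2,4,5,6): b_i ≤ i ∀i, a PF.

16807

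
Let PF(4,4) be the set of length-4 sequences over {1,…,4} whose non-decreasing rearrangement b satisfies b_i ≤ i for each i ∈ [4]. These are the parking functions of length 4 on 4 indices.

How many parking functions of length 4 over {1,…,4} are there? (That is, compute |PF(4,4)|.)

125

Count = (4−4+1)·(4+1)^(4−1) = 1·125 = 125 (Pollak)
Example (3,4,2,1) → sorted (1,2,3,4): b_i ≤ i ∀i, a PF.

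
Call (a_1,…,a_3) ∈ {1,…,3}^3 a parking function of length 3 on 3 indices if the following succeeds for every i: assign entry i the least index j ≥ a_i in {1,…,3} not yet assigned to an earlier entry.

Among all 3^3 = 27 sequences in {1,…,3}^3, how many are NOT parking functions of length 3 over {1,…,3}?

|PF| = (3−3+1)·(3+1)^(3−1) = 1 · 16 = 16 [KW]
Check (3,3,3) → sorted (3,3,3): b_1=3>1, not a PF.
Total 27; non-PF = 27−16 = 11

11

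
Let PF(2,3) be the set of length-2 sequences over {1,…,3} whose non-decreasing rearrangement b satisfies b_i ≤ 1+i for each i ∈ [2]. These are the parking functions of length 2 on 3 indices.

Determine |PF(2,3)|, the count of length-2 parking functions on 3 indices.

8

|PF| = (3+1−2)·(3+1)^{2−1} = 2×4 = 8
E.g. (3,1) → sorted (1,3): b_i ≤ 1+i ∀i, a PF.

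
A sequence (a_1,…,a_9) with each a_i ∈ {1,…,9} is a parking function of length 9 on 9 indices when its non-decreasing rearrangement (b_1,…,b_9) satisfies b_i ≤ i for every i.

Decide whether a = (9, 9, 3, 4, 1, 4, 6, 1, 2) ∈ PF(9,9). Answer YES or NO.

NO

Rearranged: b = (1, 1, 2, 3, 4, 4, 6, 9, 9).
  b_1=1 ≤ 1
  b_2=1 ≤ 2
  b_3=2 ≤ 3
  b_4=3 ≤ 4
  b_5=4 ≤ 5
  b_6=4 ≤ 6
  b_7=6 ≤ 7
  b_8=9 > 8
  fails at i=8 ⇒ NO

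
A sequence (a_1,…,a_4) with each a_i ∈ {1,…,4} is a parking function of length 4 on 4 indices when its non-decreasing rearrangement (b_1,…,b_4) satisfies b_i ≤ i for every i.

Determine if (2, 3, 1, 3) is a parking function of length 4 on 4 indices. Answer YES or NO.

Order a: b = (1, 2, 3, 3).
  b_1=1 ≤ 1
  b_2=2 ≤ 2
  b_3=3 ≤ 3
  b_4=3 ≤ 4
All bounds hold ⇒ YES

YES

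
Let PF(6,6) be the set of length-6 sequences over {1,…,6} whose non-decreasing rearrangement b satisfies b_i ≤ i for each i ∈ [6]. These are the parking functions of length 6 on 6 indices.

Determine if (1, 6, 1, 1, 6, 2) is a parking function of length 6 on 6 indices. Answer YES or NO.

Sorted: b = (1, 1, 1, 2, 6, 6).
  b_1=1 ≤ 1
  b_2=1 ≤ 2
  b_3=1 ≤ 3
  b_4=2 ≤ 4
  b_5=6 > 5
  fails at i=5 ⇒ NO

NO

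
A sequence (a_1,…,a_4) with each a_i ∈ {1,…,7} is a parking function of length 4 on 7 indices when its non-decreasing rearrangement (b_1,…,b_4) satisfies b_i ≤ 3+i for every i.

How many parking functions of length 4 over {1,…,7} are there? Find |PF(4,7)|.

|PF(4,7)| = (7−4+1)·(7+1)^(4−1) = 4 · 512 = 2048
One tuple (2,7,1,3) → sorted (1,2,3,7): b_i ≤ 3+i ∀i, a PF.

2048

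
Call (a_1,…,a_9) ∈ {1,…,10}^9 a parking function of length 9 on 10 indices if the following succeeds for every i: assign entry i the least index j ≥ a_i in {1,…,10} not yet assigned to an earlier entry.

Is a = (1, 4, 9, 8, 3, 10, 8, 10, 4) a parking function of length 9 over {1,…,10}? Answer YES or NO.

Rearranged: b = (1, 3, 4, 4, 8, 8, 9, 10, 10).
  b_1=1 ≤ 2
  b_2=3 ≤ 3
  b_3=4 ≤ 4
  b_4=4 ≤ 5
  b_5=8 > 6
  fails at i=5 ⇒ NO

NO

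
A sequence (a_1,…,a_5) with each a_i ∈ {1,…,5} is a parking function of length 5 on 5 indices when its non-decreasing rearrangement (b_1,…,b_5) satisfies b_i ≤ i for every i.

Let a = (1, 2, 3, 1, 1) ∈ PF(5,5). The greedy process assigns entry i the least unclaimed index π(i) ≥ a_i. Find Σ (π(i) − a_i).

7

Σπ(i) = 1+…+5 = 15; Σa = 1+2+3+1+1 = 8; disp = 15−8 = 7.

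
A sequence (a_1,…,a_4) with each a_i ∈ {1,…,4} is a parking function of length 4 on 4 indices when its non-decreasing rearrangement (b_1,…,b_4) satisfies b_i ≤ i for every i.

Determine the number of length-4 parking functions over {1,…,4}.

Count = (5−4)·5^(4−1) = 1 · 125 = 125 [KW]
Check (3,3,1,1) → sorted (1,1,3,3): b_i ≤ i ∀i, a PF.

125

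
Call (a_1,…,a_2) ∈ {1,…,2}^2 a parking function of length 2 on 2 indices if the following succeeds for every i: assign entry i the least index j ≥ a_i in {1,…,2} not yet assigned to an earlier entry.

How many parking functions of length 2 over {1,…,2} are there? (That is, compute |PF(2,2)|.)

Count = (2+1−2)·(2+1)^{2−1} = 1·3 = 3 (Konheim–Weiss)
E.g. (2,1) → sorted (1,2): b_i ≤ i ∀i, a PF.

3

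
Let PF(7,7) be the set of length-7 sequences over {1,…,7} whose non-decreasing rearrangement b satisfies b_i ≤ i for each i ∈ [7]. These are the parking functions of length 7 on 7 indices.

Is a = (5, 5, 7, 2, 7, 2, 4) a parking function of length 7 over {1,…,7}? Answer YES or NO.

NO

Sorted: b = (2, 2, 4, 5, 5, 7, 7).
  b_1=2 > 1
  fails at i=1 ⇒ NO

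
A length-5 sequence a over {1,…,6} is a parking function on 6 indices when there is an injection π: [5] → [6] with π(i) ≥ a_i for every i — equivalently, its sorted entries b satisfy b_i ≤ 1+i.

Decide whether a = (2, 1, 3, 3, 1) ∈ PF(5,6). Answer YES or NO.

YES

Sorted: b = (1, 1, 2, 3, 3).
  b_1=1 ≤ 2
  b_2=1 ≤ 3
  b_3=2 ≤ 4
  b_4=3 ≤ 5
  b_5=3 ≤ 6
All bounds hold ⇒ YES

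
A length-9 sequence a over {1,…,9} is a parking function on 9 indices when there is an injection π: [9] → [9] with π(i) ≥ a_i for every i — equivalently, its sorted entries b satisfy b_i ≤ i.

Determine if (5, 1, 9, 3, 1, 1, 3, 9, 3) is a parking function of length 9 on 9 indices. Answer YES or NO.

Sorted: b = (1, 1, 1, 3, 3, 3, 5, 9, 9).
  b_1=1 ≤ 1
  b_2=1 ≤ 2
  b_3=1 ≤ 3
  b_4=3 ≤ 4
  b_5=3 ≤ 5
  b_6=3 ≤ 6
  b_7=5 ≤ 7
  b_8=9 > 8
  fails at i=8 ⇒ NO

NO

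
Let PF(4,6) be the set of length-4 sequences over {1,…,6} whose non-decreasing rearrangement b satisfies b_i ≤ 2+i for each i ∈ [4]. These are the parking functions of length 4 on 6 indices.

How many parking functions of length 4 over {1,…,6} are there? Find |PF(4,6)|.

1029

|PF| = (7−4)·7^(4−1) = 3×343 = 1029
One tuple (3,3,4,4) → sorted (3,3,4,4): b_i ≤ 2+i ∀i, a PF.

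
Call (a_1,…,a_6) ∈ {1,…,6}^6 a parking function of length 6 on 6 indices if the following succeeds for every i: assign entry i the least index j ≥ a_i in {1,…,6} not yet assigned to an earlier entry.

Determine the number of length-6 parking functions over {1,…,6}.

#PF = (6−6+1)·(6+1)^(6−1) = 1 · 16807 = 16807 (Konheim–Weiss)
Check (3,1,3,2,6,5) → sorted (1,2,3,3,5,6): b_i ≤ i ∀i, a PF.

16807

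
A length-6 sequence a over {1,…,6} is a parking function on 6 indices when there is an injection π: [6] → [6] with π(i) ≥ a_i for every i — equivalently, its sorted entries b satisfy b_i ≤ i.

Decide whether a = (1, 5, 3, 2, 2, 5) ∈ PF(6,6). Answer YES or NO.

Rearranged: b = (1, 2, 2, 3, 5, 5).
  b_1=1 ≤ 1
  b_2=2 ≤ 2
  b_3=2 ≤ 3
  b_4=3 ≤ 4
  b_5=5 ≤ 5
  b_6=5 ≤ 6
All bounds hold ⇒ YES

YES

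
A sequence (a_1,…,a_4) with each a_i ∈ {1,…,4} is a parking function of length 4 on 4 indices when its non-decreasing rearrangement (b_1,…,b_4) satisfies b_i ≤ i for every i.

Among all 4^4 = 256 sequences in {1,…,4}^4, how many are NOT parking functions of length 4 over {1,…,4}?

|PF| = (4−4+1)·(4+1)^(4−1) = 1×125 = 125 (Pollak)
One tuple (4,4,2,4) → sorted (2,4,4,4): b_1=2>1, not a PF.
So 256 − 125 = 131 fail.

131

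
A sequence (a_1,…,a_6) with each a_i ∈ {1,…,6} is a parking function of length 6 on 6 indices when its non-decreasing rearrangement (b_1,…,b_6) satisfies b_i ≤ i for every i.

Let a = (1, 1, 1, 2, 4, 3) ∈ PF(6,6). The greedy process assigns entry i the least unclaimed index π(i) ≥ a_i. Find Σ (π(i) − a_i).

Σπ = 21 ({1..6} each once); Σa = 1+1+1+2+4+3 = 12; disp = 21−12 = 9.

9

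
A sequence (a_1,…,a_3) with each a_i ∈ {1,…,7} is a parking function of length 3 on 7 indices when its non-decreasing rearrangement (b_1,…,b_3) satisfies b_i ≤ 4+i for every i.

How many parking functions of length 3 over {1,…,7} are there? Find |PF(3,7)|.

320

|PF| = (7+1−3)·(7+1)^{3−1} = 5 · 64 = 320 [KW]
One tuple (3,6,3) → sorted (3,3,6): b_i ≤ 4+i ∀i, a PF.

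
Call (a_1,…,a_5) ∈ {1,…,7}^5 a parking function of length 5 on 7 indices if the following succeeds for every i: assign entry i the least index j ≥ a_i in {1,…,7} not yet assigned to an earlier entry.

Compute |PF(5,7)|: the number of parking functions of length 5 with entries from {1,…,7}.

12288

Count = (8−5)·8^(5−1) = 3·4096 = 12288 (Konheim–Weiss)
Example (3,6,1,6,1) → sorted (1,1,3,6,6): b_i ≤ 2+i ∀i, a PF.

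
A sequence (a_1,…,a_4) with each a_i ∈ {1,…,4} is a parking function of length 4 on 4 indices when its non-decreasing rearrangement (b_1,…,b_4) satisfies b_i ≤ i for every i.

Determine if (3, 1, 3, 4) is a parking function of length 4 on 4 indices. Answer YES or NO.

Rearranged: b = (1, 3, 3, 4).
  b_1=1 ≤ 1
  b_2=3 > 2
  fails at i=2 ⇒ NO

NO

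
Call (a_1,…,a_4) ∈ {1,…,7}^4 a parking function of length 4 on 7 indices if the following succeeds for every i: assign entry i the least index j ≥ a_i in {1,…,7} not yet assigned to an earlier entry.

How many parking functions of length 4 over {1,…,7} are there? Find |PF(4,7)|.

2048

|PF(4,7)| = (7+1−4)·(7+1)^{4−1} = 4×512 = 2048
Check (2,3,7,2) → sorted (2,2,3,7): b_i ≤ 3+i ∀i, a PF.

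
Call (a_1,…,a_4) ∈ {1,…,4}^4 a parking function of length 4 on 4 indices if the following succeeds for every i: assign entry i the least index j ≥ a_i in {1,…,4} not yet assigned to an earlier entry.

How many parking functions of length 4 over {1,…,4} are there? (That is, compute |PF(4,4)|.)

125

Count = (5−4)·5^(4−1) = 1×125 = 125
One tuple (1,3,1,3) → sorted (1,1,3,3): b_i ≤ i ∀i, a PF.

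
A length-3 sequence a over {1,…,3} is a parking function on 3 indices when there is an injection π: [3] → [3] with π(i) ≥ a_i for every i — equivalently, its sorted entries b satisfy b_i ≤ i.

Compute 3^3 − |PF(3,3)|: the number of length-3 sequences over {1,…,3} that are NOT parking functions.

Count = (4−3)·4^(3−1) = 1 · 16 = 16 (Konheim–Weiss)
Example (3,1,3) → sorted (1,3,3): b_2=3>2, not a PF.
Total 27; non-PF = 27−16 = 11

11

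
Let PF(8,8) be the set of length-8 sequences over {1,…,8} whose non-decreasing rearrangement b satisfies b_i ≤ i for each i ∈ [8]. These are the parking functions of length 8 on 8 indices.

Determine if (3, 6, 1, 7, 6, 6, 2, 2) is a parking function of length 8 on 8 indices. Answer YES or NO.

Rearranged: b = (1, 2, 2, 3, 6, 6, 6, 7).
  b_1=1 ≤ 1
  b_2=2 ≤ 2
  b_3=2 ≤ 3
  b_4=3 ≤ 4
  b_5=6 > 5
  fails at i=5 ⇒ NO

NO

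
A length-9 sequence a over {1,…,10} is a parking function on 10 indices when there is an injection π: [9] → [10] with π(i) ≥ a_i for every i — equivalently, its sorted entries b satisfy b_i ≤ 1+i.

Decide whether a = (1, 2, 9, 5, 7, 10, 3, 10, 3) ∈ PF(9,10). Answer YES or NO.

NO

Order a: b = (1, 2, 3, 3, 5, 7, 9, 10, 10).
  b_1=1 ≤ 2
  b_2=2 ≤ 3
  b_3=3 ≤ 4
  b_4=3 ≤ 5
  b_5=5 ≤ 6
  b_6=7 ≤ 7
  b_7=9 > 8
  fails at i=7 ⇒ NO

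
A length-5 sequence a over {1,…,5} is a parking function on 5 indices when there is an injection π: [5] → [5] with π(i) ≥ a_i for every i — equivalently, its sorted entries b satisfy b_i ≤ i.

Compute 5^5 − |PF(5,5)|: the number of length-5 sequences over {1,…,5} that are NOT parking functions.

|PF(5,5)| = (6−5)·6^(5−1) = 1 · 1296 = 1296 [KW]
Check (5,5,5,5,4) → sorted (4,5,5,5,5): b_1=4>1, not a PF.
So 3125 − 1296 = 1829 fail.

1829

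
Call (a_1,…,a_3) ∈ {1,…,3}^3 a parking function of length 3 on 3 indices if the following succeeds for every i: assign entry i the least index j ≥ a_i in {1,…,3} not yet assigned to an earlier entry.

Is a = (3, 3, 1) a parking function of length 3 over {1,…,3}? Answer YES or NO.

NO

Sorted: b = (1, 3, 3).
  b_1=1 ≤ 1
  b_2=3 > 2
  fails at i=2 ⇒ NO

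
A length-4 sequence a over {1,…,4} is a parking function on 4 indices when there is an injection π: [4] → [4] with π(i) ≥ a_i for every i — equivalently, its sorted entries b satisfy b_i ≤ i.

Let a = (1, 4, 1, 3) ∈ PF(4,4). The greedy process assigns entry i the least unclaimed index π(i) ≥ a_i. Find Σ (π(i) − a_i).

1

Σπ = 10 ({1..4} each once); Σa = 1+4+1+3 = 9; disp = 10−9 = 1.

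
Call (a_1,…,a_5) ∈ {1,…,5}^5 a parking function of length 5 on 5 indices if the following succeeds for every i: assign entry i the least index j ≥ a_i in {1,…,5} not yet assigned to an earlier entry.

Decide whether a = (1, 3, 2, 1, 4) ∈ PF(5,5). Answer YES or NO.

Order a: b = (1, 1, 2, 3, 4).
  b_1=1 ≤ 1
  b_2=1 ≤ 2
  b_3=2 ≤ 3
  b_4=3 ≤ 4
  b_5=4 ≤ 5
All bounds hold ⇒ YES

YES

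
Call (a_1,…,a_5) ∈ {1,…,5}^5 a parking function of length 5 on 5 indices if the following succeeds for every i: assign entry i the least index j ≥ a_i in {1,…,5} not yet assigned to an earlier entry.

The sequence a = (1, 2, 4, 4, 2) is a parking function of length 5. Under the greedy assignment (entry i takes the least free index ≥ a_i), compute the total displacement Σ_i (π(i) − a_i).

Σπ(i) = 1+…+5 = 15; Σa = 1+2+4+4+2 = 13; disp = 15−13 = 2.

2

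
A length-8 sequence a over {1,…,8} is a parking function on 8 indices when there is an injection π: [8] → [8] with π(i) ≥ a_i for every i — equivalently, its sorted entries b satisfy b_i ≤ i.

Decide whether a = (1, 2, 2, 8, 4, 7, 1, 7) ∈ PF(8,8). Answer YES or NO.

NO

Order a: b = (1, 1, 2, 2, 4, 7, 7, 8).
  b_1=1 ≤ 1
  b_2=1 ≤ 2
  b_3=2 ≤ 3
  b_4=2 ≤ 4
  b_5=4 ≤ 5
  b_6=7 > 6
  fails at i=6 ⇒ NO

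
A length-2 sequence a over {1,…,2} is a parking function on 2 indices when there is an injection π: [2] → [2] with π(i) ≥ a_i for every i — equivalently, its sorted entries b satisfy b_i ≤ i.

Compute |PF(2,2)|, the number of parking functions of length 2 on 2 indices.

#PF = (2+1−2)·(2+1)^{2−1} = 1 · 3 = 3 (Pollak)
Check (1,2) → sorted (1,2): b_i ≤ i ∀i, a PF.

3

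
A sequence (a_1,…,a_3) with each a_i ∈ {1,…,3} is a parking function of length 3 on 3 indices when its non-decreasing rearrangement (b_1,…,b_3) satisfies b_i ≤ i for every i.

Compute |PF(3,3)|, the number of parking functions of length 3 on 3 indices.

16

|PF| = (3+1−3)·(3+1)^{3−1} = 1·16 = 16
Check (2,1,3) → sorted (1,2,3): b_i ≤ i ∀i, a PF.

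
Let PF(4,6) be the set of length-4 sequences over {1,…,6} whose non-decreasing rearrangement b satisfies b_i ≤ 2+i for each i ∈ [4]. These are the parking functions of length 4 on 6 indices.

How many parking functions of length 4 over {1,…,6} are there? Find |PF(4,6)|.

1029

Count = (6−4+1)·(6+1)^(4−1) = 3 · 343 = 1029 [KW]
E.g. (3,6,2,5) → sorted (2,3,5,6): b_i ≤ 2+i ∀i, a PF.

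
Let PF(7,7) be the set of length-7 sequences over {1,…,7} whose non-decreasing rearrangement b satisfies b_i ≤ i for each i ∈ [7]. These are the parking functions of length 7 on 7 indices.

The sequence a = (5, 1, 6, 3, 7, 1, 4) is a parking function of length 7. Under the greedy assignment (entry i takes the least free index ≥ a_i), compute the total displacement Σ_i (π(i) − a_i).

1

Σπ = 7·8/2 = 28 (π permutes [7]); Σa = 5+1+6+3+7+1+4 = 27; disp = 28−27 = 1.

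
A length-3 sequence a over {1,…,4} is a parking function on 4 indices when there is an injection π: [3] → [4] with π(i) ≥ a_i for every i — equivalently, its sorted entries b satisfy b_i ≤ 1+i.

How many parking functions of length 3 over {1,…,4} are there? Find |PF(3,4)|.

|PF(3,4)| = (4+1−3)·(4+1)^{3−1} = 2×25 = 50
One tuple (4,1,1) → sorted (1,1,4): b_i ≤ 1+i ∀i, a PF.

50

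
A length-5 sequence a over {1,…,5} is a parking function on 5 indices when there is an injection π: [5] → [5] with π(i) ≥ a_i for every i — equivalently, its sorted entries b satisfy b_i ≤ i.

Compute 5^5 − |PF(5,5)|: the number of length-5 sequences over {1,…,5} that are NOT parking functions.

1829

|PF(5,5)| = (5−5+1)·(5+1)^(5−1) = 1 · 1296 = 1296 [KW]
One tuple (2,5,5,2,4) → sorted (2,2,4,5,5): b_1=2>1, not a PF.
So 3125 − 1296 = 1829 fail.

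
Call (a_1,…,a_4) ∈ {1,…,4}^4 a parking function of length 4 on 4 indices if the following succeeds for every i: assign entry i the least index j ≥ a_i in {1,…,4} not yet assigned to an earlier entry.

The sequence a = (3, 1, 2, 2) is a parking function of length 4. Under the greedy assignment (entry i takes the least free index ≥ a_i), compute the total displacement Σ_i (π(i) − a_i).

Σπ(i) = 1+…+4 = 10; Σa = 3+1+2+2 = 8; disp = 10−8 = 2.

2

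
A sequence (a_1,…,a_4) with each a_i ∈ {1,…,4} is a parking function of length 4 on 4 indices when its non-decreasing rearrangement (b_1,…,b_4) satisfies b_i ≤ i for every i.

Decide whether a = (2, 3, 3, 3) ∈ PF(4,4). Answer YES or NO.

NO

Order a: b = (2, 3, 3, 3).
  b_1=2 > 1
  fails at i=1 ⇒ NO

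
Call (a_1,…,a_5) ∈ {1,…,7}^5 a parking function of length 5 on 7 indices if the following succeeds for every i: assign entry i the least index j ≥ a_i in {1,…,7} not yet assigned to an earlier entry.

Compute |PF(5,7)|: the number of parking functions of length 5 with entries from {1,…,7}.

|PF(5,7)| = (7−5+1)·(7+1)^(5−1) = 3·4096 = 12288 (Konheim–Weiss)
One tuple (1,6,2,4,6) → sorted (1,2,4,6,6): b_i ≤ 2+i ∀i, a PF.

12288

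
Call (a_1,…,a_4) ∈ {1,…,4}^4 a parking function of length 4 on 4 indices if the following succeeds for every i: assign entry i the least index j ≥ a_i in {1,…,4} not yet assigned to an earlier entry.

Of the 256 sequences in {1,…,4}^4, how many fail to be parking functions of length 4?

|PF| = (5−4)·5^(4−1) = 1·125 = 125 (Konheim–Weiss)
Check (4,1,4,3) → sorted (1,3,4,4): b_2=3>2, not a PF.
Total 256; non-PF = 256−125 = 131

131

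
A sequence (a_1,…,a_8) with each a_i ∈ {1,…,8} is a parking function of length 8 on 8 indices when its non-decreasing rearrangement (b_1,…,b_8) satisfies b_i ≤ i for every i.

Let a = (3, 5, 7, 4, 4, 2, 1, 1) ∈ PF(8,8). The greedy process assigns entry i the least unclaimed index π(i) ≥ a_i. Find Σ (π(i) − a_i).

Σπ = 8·9/2 = 36 (π permutes [8]); Σa = 3+5+7+4+4+2+1+1 = 27; disp = 36−27 = 9.

9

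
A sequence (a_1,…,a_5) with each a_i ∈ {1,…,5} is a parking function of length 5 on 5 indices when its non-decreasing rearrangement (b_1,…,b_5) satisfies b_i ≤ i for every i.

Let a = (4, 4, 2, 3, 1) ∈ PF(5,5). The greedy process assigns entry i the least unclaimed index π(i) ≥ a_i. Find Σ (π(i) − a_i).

1

Σπ = 15 ({1..5} each once); Σa = 4+4+2+3+1 = 14; disp = 15−14 = 1.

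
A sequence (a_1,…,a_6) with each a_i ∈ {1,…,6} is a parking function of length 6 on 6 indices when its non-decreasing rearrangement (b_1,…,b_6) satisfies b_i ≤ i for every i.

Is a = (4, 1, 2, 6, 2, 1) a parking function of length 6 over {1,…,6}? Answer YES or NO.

YES

Rearranged: b = (1, 1, 2, 2, 4, 6).
  b_1=1 ≤ 1
  b_2=1 ≤ 2
  b_3=2 ≤ 3
  b_4=2 ≤ 4
  b_5=4 ≤ 5
  b_6=6 ≤ 6
All bounds hold ⇒ YES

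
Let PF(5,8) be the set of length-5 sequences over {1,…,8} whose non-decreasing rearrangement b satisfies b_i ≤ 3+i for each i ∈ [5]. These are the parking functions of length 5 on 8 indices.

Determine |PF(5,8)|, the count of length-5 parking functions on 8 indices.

Count = 4·9^4 = 4·6561 = 26244 (Konheim–Weiss)
Example (2,2,8,4,1) → sorted (1,2,2,4,8): b_i ≤ 3+i ∀i, a PF.

26244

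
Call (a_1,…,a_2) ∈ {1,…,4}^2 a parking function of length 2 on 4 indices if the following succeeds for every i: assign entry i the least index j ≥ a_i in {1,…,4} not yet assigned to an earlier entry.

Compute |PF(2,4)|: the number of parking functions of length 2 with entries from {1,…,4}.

15

#PF = (4−2+1)·(4+1)^(2−1) = 3·5 = 15
E.g. (4,1) → sorted (1,4): b_i ≤ 2+i ∀i, a PF.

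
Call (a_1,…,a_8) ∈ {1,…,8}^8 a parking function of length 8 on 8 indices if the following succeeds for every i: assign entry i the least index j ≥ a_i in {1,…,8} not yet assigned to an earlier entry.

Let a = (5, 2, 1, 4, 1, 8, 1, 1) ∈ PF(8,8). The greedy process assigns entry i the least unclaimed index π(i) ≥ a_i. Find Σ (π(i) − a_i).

13

Σπ = 8·9/2 = 36 (π permutes [8]); Σa = 5+2+1+4+1+8+1+1 = 23; disp = 36−23 = 13.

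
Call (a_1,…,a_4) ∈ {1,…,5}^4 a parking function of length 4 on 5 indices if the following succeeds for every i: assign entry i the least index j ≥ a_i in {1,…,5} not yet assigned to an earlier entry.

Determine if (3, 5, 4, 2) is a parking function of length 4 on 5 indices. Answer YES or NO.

Sorted: b = (2, 3, 4, 5).
  b_1=2 ≤ 2
  b_2=3 ≤ 3
  b_3=4 ≤ 4
  b_4=5 ≤ 5
All bounds hold ⇒ YES

YES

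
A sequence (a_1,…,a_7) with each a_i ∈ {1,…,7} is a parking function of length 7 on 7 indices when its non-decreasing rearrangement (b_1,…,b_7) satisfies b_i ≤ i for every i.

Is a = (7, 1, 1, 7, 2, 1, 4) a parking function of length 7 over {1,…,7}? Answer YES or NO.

Sorted: b = (1, 1, 1, 2, 4, 7, 7).
  b_1=1 ≤ 1
  b_2=1 ≤ 2
  b_3=1 ≤ 3
  b_4=2 ≤ 4
  b_5=4 ≤ 5
  b_6=7 > 6
  fails at i=6 ⇒ NO

NO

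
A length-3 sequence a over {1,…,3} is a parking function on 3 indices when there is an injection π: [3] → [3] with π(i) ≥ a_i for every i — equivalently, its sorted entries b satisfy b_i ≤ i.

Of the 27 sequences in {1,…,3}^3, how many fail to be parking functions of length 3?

11

#PF = (3−3+1)·(3+1)^(3−1) = 1 · 16 = 16 [KW]
Example (3,3,3) → sorted (3,3,3): b_1=3>1, not a PF.
So 27 − 16 = 11 fail.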